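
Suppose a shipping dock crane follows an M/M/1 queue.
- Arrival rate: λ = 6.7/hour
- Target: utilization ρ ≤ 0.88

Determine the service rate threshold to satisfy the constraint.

ρ = λ/μ, so μ = λ/ρ
μ ≥ 6.7/0.88 = 7.6136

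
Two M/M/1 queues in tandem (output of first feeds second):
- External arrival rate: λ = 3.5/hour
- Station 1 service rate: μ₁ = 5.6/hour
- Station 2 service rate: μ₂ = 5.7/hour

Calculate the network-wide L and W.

By Jackson's theorem, each station behaves as independent M/M/1.
Station 1: ρ₁ = 3.5/5.6 = 0.6250, L₁ = ρ₁/(1-ρ₁) = λ/(μ₁-λ) = 3.5/2.10 = 1.6667
Station 2: ρ₂ = 3.5/5.7 = 0.6140, L₂ = ρ₂/(1-ρ₂) = λ/(μ₂-λ) = 3.5/2.20 = 1.5909
Total: L = L₁ + L₂ = 1.6667 + 1.5909 = 3.2576
W = L/λ = 3.2576/3.5 = 0.9307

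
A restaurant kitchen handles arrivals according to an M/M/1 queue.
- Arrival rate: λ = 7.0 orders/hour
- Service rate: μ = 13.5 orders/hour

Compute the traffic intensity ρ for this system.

Server utilization: ρ = λ/μ
ρ = 7.0/13.5 = 0.5185
The server is busy 51.85% of the time.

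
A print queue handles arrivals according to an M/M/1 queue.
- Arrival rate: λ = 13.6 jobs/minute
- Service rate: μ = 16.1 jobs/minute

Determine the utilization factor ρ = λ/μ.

Server utilization: ρ = λ/μ
ρ = 13.6/16.1 = 0.8447
The server is busy 84.47% of the time.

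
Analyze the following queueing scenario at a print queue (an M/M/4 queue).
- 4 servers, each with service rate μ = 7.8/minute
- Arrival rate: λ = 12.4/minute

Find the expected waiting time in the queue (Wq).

Traffic intensity: ρ = λ/(cμ) = 12.4/(4×7.8) = 0.3974
Since ρ = 0.3974 < 1, system is stable.
Offered load a = λ/μ = cρ = 12.4/7.8 = 1.5897
P₀ = [ Σₙ₌₀^3 aⁿ/n! + a^4/(4!(1-ρ)) ]⁻¹
Σ = a^0/0! + a^1/1! + a^2/2! + a^3/3! = 1.00000 + 1.58974 + 1.26364 + 0.669622 = 4.5230
a^4/(4!(1-ρ)) = 6.3872/(24 × 0.60256) = 0.4417
P₀ = 1/(4.5230 + 0.4417) = 0.2014
Lq = P₀·a^4·ρ / (4!(1-ρ)²) = 0.20142 × 6.3872 × 0.39744 / (24 × 0.36308) = 0.05868
Wq = Lq/λ = 0.05868/12.4 = 0.004732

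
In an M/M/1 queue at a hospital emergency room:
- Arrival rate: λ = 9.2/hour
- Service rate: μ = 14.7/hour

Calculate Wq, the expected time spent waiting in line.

First, compute utilization: ρ = λ/μ = 9.2/14.7 = 0.6259
For M/M/1: Wq = λ/(μ(μ-λ))
Wq = 9.2/(14.7 × (14.7-9.2))
Wq = 9.2/(14.7 × 5.50)
Wq = 0.1138 hours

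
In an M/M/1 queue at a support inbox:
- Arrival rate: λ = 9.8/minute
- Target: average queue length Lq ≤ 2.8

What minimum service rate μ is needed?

For M/M/1: Lq = λ²/(μ(μ-λ))
Need Lq ≤ 2.8, i.e. μ(μ-λ) ≥ λ²/2.8
μ² - 9.8μ - 96.04/2.8 ≥ 0  →  μ² - 9.8μ - 34.3000 ≥ 0
Quadratic formula (positive root): μ = [λ + √(λ² + 4×34.3000)]/2
Discriminant: 96.04 + 4×34.3000 = 233.2400, √233.2400 = 15.2722
μ ≥ (9.8 + 15.2722)/2 = 12.5361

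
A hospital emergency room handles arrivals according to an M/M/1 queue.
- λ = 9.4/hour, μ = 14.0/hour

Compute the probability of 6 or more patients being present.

ρ = λ/μ = 9.4/14.0 = 0.67143
P(N ≥ n) = ρⁿ
P(N ≥ 6) = 0.67143^6
P(N ≥ 6) = 0.09162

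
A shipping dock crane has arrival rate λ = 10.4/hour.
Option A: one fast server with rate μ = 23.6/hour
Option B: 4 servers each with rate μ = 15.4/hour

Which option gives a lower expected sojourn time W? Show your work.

Option A: single server μ = 23.6 (M/M/1)
  ρ_A = 10.4/23.6 = 0.4407
  W_A = 1/(μ-λ) = 1/(23.6-10.4) = 1/13.20 = 0.07576

Option B: 4 servers μ = 15.4 (M/M/4)
  ρ_B = λ/(cμ) = 10.4/(4×15.4) = 0.1688
  Offered load a = λ/μ = cρ = 10.4/15.4 = 0.6753
  P₀ = [ Σₙ₌₀^3 aⁿ/n! + a^4/(4!(1-ρ)) ]⁻¹
  Σ = a^0/0! + a^1/1! + a^2/2! + a^3/3! = 1.0000 + 0.67532 + 0.22803 + 0.051332 = 1.9547
  a^4/(4!(1-ρ)) = 0.2080/(24 × 0.8312) = 0.01043
  P₀ = 1/(1.9547 + 0.01043) = 0.5089
  Lq = P₀·a^4·ρ / (4!(1-ρ)²) = 0.5089 × 0.2080 × 0.1688 / (24 × 0.6908) = 0.001078
  Wq_B = Lq/λ = 0.0010778/10.4 = 0.0001036
  W_B = Wq_B + 1/μ = 0.0001036 + 0.06494 = 0.06504

Since W_B = 0.06504 < W_A = 0.07576, Option B (multiple servers) has the shorter time in system.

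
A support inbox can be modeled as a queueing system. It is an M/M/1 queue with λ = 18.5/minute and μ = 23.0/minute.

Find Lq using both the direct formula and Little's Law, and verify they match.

Method 1 (direct): Lq = λ²/(μ(μ-λ)) = 342.25/(23.0 × 4.50) = 3.3068

Method 2 (Little's Law):
W = 1/(μ-λ) = 1/4.50 = 0.222222
Wq = W - 1/μ = 0.222222 - 0.0434783 = 0.178744
Lq = λWq = 18.5 × 0.178744 = 3.3068 ✔ (matches Method 1)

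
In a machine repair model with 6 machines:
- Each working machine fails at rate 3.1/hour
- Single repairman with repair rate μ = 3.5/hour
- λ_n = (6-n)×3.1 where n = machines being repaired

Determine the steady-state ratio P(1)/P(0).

P(1)/P(0) = ∏_{i=0}^{1-1} λ_i/μ_{i+1}
= (6-0)×3.1/3.5
= 5.3143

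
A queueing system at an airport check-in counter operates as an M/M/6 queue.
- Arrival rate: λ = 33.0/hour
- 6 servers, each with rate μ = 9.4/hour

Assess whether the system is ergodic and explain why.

Stability requires ρ = λ/(cμ) < 1
ρ = 33.0/(6 × 9.4) = 33.0/56.40 = 0.5851
Since 0.5851 < 1, the system is STABLE.
The servers are busy 58.51% of the time.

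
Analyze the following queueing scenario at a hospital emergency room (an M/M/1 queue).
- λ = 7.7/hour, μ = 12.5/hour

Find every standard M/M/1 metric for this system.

Step 1: ρ = λ/μ = 7.7/12.5 = 0.6160
Step 2: L = λ/(μ-λ) = 7.7/4.80 = 1.6042
Step 3: Lq = λ²/(μ(μ-λ)) = 59.29/(12.5×4.80) = 0.9882
Step 4: W = 1/(μ-λ) = 1/4.80 = 0.208333
Step 5: Wq = λ/(μ(μ-λ)) = 7.7/(12.5×4.80) = 0.1283
Step 6: P(0) = 1-ρ = 0.3840
Verify: L = λW = 7.7×0.208333 = 1.6042 ✔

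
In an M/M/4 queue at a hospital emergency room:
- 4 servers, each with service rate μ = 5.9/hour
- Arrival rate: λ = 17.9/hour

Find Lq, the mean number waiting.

Traffic intensity: ρ = λ/(cμ) = 17.9/(4×5.9) = 0.7585
Since ρ = 0.7585 < 1, system is stable.
Offered load a = λ/μ = cρ = 17.9/5.9 = 3.0339
P₀ = [ Σₙ₌₀^3 aⁿ/n! + a^4/(4!(1-ρ)) ]⁻¹
Σ = a^0/0! + a^1/1! + a^2/2! + a^3/3! = 1.00000 + 3.03390 + 4.60227 + 4.65427 = 13.2904
a^4/(4!(1-ρ)) = 84.723537/(24 × 0.24152542) = 14.6160
P₀ = 1/(13.2904 + 14.6160) = 0.03583
Lq = P₀·a^4·ρ / (4!(1-ρ)²) = 0.03583 × 84.7235 × 0.7585 / (24 × 0.05833) = 1.6448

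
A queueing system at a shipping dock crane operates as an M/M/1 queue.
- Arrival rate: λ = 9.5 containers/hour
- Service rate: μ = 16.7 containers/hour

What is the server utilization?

Server utilization: ρ = λ/μ
ρ = 9.5/16.7 = 0.5689
The server is busy 56.89% of the time.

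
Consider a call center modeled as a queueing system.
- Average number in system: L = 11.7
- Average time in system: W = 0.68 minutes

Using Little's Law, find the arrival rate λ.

Little's Law: L = λW, so λ = L/W
λ = 11.7/0.68 = 17.2059 calls/minute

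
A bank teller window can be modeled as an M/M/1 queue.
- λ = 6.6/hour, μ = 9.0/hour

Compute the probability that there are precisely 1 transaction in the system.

ρ = λ/μ = 6.6/9.0 = 0.7333
P(n) = (1-ρ)ρⁿ
P(1) = (1-0.7333) × 0.7333^1
P(1) = 0.2667 × 0.7333
P(1) = 0.1956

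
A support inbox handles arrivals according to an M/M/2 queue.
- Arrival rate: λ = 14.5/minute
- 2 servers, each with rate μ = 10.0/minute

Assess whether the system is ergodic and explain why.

Stability requires ρ = λ/(cμ) < 1
ρ = 14.5/(2 × 10.0) = 14.5/20.00 = 0.7250
Since 0.7250 < 1, the system is STABLE.
The servers are busy 72.50% of the time.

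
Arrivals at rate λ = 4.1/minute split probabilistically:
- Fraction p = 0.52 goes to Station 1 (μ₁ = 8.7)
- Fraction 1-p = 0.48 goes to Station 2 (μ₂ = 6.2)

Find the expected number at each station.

Effective rates: λ₁ = 4.1×0.52 = 2.132, λ₂ = 4.1×0.48 = 1.968
Station 1: ρ₁ = 2.132/8.7 = 0.24506, L₁ = ρ₁/(1-ρ₁) = 0.24506/(1-0.24506) = 0.3246
Station 2: ρ₂ = 1.968/6.2 = 0.3174, L₂ = ρ₂/(1-ρ₂) = 0.3174/(1-0.3174) = 0.4650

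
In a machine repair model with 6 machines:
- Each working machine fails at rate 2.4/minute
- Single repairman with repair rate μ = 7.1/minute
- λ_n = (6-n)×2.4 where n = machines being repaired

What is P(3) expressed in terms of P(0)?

P(3)/P(0) = ∏_{i=0}^{3-1} λ_i/μ_{i+1}
= (6-0)×2.4/7.1 × (6-1)×2.4/7.1 × (6-2)×2.4/7.1
= 4.6349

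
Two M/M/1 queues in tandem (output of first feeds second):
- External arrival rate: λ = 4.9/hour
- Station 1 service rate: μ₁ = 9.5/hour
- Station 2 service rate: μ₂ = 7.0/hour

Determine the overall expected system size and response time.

By Jackson's theorem, each station behaves as independent M/M/1.
Station 1: ρ₁ = 4.9/9.5 = 0.5158, L₁ = ρ₁/(1-ρ₁) = λ/(μ₁-λ) = 4.9/4.60 = 1.06522
Station 2: ρ₂ = 4.9/7.0 = 0.7000, L₂ = ρ₂/(1-ρ₂) = λ/(μ₂-λ) = 4.9/2.10 = 2.33333
Total: L = L₁ + L₂ = 1.06522 + 2.33333 = 3.3986
W = L/λ = 3.3986/4.9 = 0.6936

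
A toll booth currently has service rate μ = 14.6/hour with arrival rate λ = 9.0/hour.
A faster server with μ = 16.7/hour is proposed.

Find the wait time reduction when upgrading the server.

System 1: ρ₁ = 9.0/14.6 = 0.6164, W₁ = 1/(14.6-9.0) = 0.1786
System 2: ρ₂ = 9.0/16.7 = 0.5389, W₂ = 1/(16.7-9.0) = 0.1299
Improvement: (W₁-W₂)/W₁ = (0.1786-0.1299)/0.1786 = 27.27%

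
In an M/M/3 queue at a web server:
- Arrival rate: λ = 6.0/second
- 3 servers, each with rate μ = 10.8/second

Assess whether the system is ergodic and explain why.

Stability requires ρ = λ/(cμ) < 1
ρ = 6.0/(3 × 10.8) = 6.0/32.40 = 0.1852
Since 0.1852 < 1, the system is STABLE.
The servers are busy 18.52% of the time.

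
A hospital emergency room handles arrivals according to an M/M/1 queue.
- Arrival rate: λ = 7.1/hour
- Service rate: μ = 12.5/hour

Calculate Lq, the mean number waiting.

ρ = λ/μ = 7.1/12.5 = 0.5680
For M/M/1: Lq = λ²/(μ(μ-λ))
Lq = 50.41/(12.5 × 5.40)
Lq = 0.7468 patients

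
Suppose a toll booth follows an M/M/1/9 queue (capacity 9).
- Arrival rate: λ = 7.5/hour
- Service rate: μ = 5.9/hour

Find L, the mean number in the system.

ρ = λ/μ = 7.5/5.9 = 1.27119
P₀ = (1-ρ)/(1-ρ^(K+1)) = (1-1.27119)/(1-1.27119^10) = -0.2712/-10.0180 = 0.02707
P_K = P₀×ρ^K = 0.02707 × 1.27119^9 = 0.02707 × 8.6675 = 0.2346
L = ρ[1 - (K+1)ρ^K + Kρ^(K+1)] / [(1-ρ)(1-ρ^(K+1))]
L = 1.27119 × (1 - 10×8.6675072 + 9×11.018048) / ((1 - 1.27119) × (1 - 11.018048)) = 6.3107 vehicles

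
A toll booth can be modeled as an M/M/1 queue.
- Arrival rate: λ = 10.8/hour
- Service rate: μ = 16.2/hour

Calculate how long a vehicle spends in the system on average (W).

First, compute utilization: ρ = λ/μ = 10.8/16.2 = 0.6667
For M/M/1: W = 1/(μ-λ)
W = 1/(16.2-10.8) = 1/5.40
W = 0.1852 hours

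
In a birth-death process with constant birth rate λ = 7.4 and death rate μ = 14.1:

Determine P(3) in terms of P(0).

For constant rates: P(n)/P(0) = (λ/μ)^n
P(3)/P(0) = (7.4/14.1)^3 = 0.52482^3 = 0.1446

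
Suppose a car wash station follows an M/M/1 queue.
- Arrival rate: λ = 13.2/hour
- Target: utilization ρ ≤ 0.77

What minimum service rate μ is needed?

ρ = λ/μ, so μ = λ/ρ
μ ≥ 13.2/0.77 = 17.1429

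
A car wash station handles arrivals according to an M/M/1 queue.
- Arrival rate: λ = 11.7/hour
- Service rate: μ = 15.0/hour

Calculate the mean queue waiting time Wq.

First, compute utilization: ρ = λ/μ = 11.7/15.0 = 0.7800
For M/M/1: Wq = λ/(μ(μ-λ))
Wq = 11.7/(15.0 × (15.0-11.7))
Wq = 11.7/(15.0 × 3.30)
Wq = 0.2364 hours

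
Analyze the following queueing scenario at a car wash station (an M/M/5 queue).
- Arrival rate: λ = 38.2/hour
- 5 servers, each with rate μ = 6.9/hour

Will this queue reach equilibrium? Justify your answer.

Stability requires ρ = λ/(cμ) < 1
ρ = 38.2/(5 × 6.9) = 38.2/34.50 = 1.1072
Since 1.1072 ≥ 1, the system is UNSTABLE.
Need c > λ/μ = 38.2/6.9 = 5.54.
Minimum servers needed: c = 6.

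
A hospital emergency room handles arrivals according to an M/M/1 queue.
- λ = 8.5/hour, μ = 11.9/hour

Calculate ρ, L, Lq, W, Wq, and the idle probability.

Step 1: ρ = λ/μ = 8.5/11.9 = 0.7143
Step 2: L = λ/(μ-λ) = 8.5/3.40 = 2.5000
Step 3: Lq = λ²/(μ(μ-λ)) = 72.25/(11.9×3.40) = 1.7857
Step 4: W = 1/(μ-λ) = 1/3.40 = 0.29412
Step 5: Wq = λ/(μ(μ-λ)) = 8.5/(11.9×3.40) = 0.2101
Step 6: P(0) = 1-ρ = 0.2857
Verify: L = λW = 8.5×0.29412 = 2.5000 ✔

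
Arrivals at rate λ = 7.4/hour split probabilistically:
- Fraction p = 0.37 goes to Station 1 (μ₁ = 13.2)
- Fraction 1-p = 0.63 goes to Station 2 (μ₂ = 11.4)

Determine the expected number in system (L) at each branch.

Effective rates: λ₁ = 7.4×0.37 = 2.738, λ₂ = 7.4×0.63 = 4.662
Station 1: ρ₁ = 2.738/13.2 = 0.2074, L₁ = ρ₁/(1-ρ₁) = 0.2074/(1-0.2074) = 0.2617
Station 2: ρ₂ = 4.662/11.4 = 0.40895, L₂ = ρ₂/(1-ρ₂) = 0.40895/(1-0.40895) = 0.6919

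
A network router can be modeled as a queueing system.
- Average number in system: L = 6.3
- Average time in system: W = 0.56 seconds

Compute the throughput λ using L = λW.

Little's Law: L = λW, so λ = L/W
λ = 6.3/0.56 = 11.2500 packets/second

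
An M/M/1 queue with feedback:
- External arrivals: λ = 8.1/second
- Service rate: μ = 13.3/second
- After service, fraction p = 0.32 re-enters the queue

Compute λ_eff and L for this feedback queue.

Effective arrival rate: λ_eff = λ/(1-p) = 8.1/(1-0.32) = 8.1/0.68 = 11.91176
ρ = λ_eff/μ = 11.91176/13.3 = 0.895621
L = ρ/(1-ρ) = 0.895621/(1-0.895621) = 8.5805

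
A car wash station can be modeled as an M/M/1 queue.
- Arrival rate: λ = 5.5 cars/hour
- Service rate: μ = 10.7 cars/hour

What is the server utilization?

Server utilization: ρ = λ/μ
ρ = 5.5/10.7 = 0.5140
The server is busy 51.40% of the time.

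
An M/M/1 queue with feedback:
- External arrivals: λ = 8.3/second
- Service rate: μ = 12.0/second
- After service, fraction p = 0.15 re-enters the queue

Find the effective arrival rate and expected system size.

Effective arrival rate: λ_eff = λ/(1-p) = 8.3/(1-0.15) = 8.3/0.85 = 9.7647
ρ = λ_eff/μ = 9.7647/12.0 = 0.813725
L = ρ/(1-ρ) = 0.813725/(1-0.813725) = 4.3684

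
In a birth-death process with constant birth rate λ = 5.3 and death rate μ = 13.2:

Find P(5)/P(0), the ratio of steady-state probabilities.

For constant rates: P(n)/P(0) = (λ/μ)^n
P(5)/P(0) = (5.3/13.2)^5 = 0.40152^5 = 0.01044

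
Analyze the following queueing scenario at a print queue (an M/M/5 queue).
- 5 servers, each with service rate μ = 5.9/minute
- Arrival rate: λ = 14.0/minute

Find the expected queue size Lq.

Traffic intensity: ρ = λ/(cμ) = 14.0/(5×5.9) = 0.4746
Since ρ = 0.4746 < 1, system is stable.
Offered load a = λ/μ = cρ = 14.0/5.9 = 2.3729
P₀ = [ Σₙ₌₀^4 aⁿ/n! + a^5/(5!(1-ρ)) ]⁻¹
Σ = a^0/0! + a^1/1! + a^2/2! + a^3/3! + a^4/4! = 1.00000 + 2.37288 + 2.81528 + 2.22678 + 1.32097 = 9.7359
a^5/(5!(1-ρ)) = 75.2281/(120 × 0.52542) = 1.1931
P₀ = 1/(9.7359 + 1.1931) = 0.09150
Lq = P₀·a^5·ρ / (5!(1-ρ)²) = 0.091499 × 75.2281 × 0.47458 / (120 × 0.27607) = 0.09861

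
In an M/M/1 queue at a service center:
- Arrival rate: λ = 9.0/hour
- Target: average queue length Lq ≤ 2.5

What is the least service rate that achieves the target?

For M/M/1: Lq = λ²/(μ(μ-λ))
Need Lq ≤ 2.5, i.e. μ(μ-λ) ≥ λ²/2.5
μ² - 9.0μ - 81.00/2.5 ≥ 0  →  μ² - 9.0μ - 32.4000 ≥ 0
Quadratic formula (positive root): μ = [λ + √(λ² + 4×32.4000)]/2
Discriminant: 81.00 + 4×32.4000 = 210.6000, √210.6000 = 14.51206
μ ≥ (9.0 + 14.51206)/2 = 11.7560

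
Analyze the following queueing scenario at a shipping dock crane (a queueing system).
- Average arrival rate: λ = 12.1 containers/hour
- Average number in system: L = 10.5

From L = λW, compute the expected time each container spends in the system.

Little's Law: L = λW, so W = L/λ
W = 10.5/12.1 = 0.8678 hours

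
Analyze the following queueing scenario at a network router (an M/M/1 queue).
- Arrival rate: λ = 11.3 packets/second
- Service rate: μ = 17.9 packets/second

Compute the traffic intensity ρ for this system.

Server utilization: ρ = λ/μ
ρ = 11.3/17.9 = 0.6313
The server is busy 63.13% of the time.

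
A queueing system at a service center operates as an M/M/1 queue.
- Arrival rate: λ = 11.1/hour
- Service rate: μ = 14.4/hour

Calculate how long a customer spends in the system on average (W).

First, compute utilization: ρ = λ/μ = 11.1/14.4 = 0.7708
For M/M/1: W = 1/(μ-λ)
W = 1/(14.4-11.1) = 1/3.30
W = 0.3030 hours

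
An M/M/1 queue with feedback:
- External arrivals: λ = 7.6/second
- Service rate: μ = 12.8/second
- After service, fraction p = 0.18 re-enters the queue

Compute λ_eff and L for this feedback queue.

Effective arrival rate: λ_eff = λ/(1-p) = 7.6/(1-0.18) = 7.6/0.82 = 9.26829
ρ = λ_eff/μ = 9.26829/12.8 = 0.724085
L = ρ/(1-ρ) = 0.724085/(1-0.724085) = 2.6243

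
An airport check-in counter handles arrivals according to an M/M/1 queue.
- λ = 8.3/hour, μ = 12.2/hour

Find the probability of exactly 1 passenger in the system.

ρ = λ/μ = 8.3/12.2 = 0.6803
P(n) = (1-ρ)ρⁿ
P(1) = (1-0.6803) × 0.6803^1
P(1) = 0.3197 × 0.6803
P(1) = 0.2175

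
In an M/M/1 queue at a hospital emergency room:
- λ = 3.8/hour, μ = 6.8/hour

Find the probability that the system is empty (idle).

ρ = λ/μ = 3.8/6.8 = 0.5588
P(0) = 1 - ρ = 1 - 0.5588 = 0.4412
The server is idle 44.12% of the time.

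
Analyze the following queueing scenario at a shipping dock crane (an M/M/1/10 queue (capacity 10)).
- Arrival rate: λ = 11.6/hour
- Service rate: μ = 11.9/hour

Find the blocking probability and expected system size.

ρ = λ/μ = 11.6/11.9 = 0.97479
P₀ = (1-ρ)/(1-ρ^(K+1)) = (1-0.97479)/(1-0.97479^11) = 0.025210/0.24487 = 0.1030
P_K = P₀×ρ^K = 0.10295 × 0.97479^10 = 0.10295 × 0.77466 = 0.07975
Blocking probability P_10 = 0.07975 (7.98%)
L = ρ[1 - (K+1)ρ^K + Kρ^(K+1)] / [(1-ρ)(1-ρ^(K+1))]
L = 0.97479 × (1 - 11×0.77465915 + 10×0.75512999) / ((1 - 0.97479) × (1 - 0.75512999)) = 4.7450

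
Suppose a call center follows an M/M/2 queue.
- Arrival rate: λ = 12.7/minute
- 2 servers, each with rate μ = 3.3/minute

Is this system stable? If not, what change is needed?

Stability requires ρ = λ/(cμ) < 1
ρ = 12.7/(2 × 3.3) = 12.7/6.60 = 1.9242
Since 1.9242 ≥ 1, the system is UNSTABLE.
Need c > λ/μ = 12.7/3.3 = 3.85.
Minimum servers needed: c = 4.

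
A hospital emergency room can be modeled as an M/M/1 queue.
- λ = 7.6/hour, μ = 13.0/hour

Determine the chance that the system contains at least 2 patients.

ρ = λ/μ = 7.6/13.0 = 0.5846
P(N ≥ n) = ρⁿ
P(N ≥ 2) = 0.5846^2
P(N ≥ 2) = 0.3418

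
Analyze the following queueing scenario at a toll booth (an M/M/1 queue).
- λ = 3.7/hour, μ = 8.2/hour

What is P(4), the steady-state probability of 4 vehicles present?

ρ = λ/μ = 3.7/8.2 = 0.4512
P(n) = (1-ρ)ρⁿ
P(4) = (1-0.4512) × 0.4512^4
P(4) = 0.5488 × 0.04145
P(4) = 0.02275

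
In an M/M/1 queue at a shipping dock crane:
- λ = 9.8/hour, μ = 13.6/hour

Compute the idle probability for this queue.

ρ = λ/μ = 9.8/13.6 = 0.7206
P(0) = 1 - ρ = 1 - 0.7206 = 0.2794
The server is idle 27.94% of the time.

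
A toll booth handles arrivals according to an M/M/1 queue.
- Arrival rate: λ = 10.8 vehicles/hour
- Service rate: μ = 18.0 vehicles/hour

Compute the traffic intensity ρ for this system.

Server utilization: ρ = λ/μ
ρ = 10.8/18.0 = 0.6000
The server is busy 60.00% of the time.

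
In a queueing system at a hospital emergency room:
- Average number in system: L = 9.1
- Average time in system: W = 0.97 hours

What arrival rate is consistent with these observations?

Little's Law: L = λW, so λ = L/W
λ = 9.1/0.97 = 9.3814 patients/hour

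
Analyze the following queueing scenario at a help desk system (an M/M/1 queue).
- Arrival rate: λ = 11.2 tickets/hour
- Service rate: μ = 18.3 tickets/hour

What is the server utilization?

Server utilization: ρ = λ/μ
ρ = 11.2/18.3 = 0.6120
The server is busy 61.20% of the time.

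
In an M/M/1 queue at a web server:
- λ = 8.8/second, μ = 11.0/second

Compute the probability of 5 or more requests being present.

ρ = λ/μ = 8.8/11.0 = 0.8000
P(N ≥ n) = ρⁿ
P(N ≥ 5) = 0.8000^5
P(N ≥ 5) = 0.3277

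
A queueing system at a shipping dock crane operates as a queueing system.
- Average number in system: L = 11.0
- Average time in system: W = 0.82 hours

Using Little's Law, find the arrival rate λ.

Little's Law: L = λW, so λ = L/W
λ = 11.0/0.82 = 13.4146 containers/hour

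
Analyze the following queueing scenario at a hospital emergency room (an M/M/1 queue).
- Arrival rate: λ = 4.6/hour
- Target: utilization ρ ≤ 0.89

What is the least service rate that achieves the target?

ρ = λ/μ, so μ = λ/ρ
μ ≥ 4.6/0.89 = 5.1685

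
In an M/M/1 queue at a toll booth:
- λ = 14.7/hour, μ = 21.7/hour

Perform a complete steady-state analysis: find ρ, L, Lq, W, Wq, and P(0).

Step 1: ρ = λ/μ = 14.7/21.7 = 0.6774
Step 2: L = λ/(μ-λ) = 14.7/7.00 = 2.1000
Step 3: Lq = λ²/(μ(μ-λ)) = 216.09/(21.7×7.00) = 1.4226
Step 4: W = 1/(μ-λ) = 1/7.00 = 0.14286
Step 5: Wq = λ/(μ(μ-λ)) = 14.7/(21.7×7.00) = 0.09677
Step 6: P(0) = 1-ρ = 0.3226
Verify: L = λW = 14.7×0.14286 = 2.1000 ✔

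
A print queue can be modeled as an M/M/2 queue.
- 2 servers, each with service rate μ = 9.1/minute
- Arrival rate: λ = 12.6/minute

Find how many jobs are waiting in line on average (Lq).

Traffic intensity: ρ = λ/(cμ) = 12.6/(2×9.1) = 0.6923
Since ρ = 0.6923 < 1, system is stable.
Offered load a = λ/μ = cρ = 12.6/9.1 = 1.3846
P₀ = [ Σₙ₌₀^1 aⁿ/n! + a^2/(2!(1-ρ)) ]⁻¹
Σ = a^0/0! + a^1/1! = 1.0000 + 1.3846 = 2.3846
a^2/(2!(1-ρ)) = 1.9172/(2 × 0.3077) = 3.1154
P₀ = 1/(2.3846 + 3.1154) = 0.1818
Lq = P₀·a^2·ρ / (2!(1-ρ)²) = 0.18182 × 1.9172 × 0.69231 / (2 × 0.094675) = 1.2745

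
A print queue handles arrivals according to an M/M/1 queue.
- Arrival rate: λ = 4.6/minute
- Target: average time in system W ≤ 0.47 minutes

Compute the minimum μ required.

For M/M/1: W = 1/(μ-λ)
Need W ≤ 0.47, so 1/(μ-λ) ≤ 0.47
μ - λ ≥ 1/0.47 = 2.1277
μ ≥ 4.6 + 2.1277 = 6.7277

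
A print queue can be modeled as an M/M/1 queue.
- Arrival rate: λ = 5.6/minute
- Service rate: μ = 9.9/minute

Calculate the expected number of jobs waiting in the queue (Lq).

ρ = λ/μ = 5.6/9.9 = 0.5657
For M/M/1: Lq = λ²/(μ(μ-λ))
Lq = 31.36/(9.9 × 4.30)
Lq = 0.7367 jobs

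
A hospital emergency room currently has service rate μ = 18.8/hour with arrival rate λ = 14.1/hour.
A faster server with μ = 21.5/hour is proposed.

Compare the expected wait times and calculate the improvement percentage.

System 1: ρ₁ = 14.1/18.8 = 0.7500, W₁ = 1/(18.8-14.1) = 0.21277
System 2: ρ₂ = 14.1/21.5 = 0.6558, W₂ = 1/(21.5-14.1) = 0.13514
Improvement: (W₁-W₂)/W₁ = (0.21277-0.13514)/0.21277 = 36.49%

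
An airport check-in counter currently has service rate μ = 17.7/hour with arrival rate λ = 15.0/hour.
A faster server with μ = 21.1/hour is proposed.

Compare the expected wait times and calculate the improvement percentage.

System 1: ρ₁ = 15.0/17.7 = 0.8475, W₁ = 1/(17.7-15.0) = 0.37037
System 2: ρ₂ = 15.0/21.1 = 0.7109, W₂ = 1/(21.1-15.0) = 0.16393
Improvement: (W₁-W₂)/W₁ = (0.37037-0.16393)/0.37037 = 55.74%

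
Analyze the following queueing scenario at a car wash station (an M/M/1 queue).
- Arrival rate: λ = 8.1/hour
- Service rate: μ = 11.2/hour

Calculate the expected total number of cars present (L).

ρ = λ/μ = 8.1/11.2 = 0.7232
For M/M/1: L = λ/(μ-λ)
L = 8.1/(11.2-8.1) = 8.1/3.10
L = 2.6129 cars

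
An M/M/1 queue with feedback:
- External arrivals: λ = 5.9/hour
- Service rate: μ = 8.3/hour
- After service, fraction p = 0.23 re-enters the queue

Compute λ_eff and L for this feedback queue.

Effective arrival rate: λ_eff = λ/(1-p) = 5.9/(1-0.23) = 5.9/0.77 = 7.66234
ρ = λ_eff/μ = 7.66234/8.3 = 0.923173
L = ρ/(1-ρ) = 0.923173/(1-0.923173) = 12.0163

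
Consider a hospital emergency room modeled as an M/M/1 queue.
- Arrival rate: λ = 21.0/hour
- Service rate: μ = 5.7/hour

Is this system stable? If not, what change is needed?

Stability requires ρ = λ/(cμ) < 1
ρ = 21.0/(1 × 5.7) = 21.0/5.70 = 3.6842
Since 3.6842 ≥ 1, the system is UNSTABLE.
Queue grows without bound. Need μ > λ = 21.0.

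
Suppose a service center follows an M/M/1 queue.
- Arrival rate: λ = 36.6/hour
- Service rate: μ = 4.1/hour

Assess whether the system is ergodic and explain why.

Stability requires ρ = λ/(cμ) < 1
ρ = 36.6/(1 × 4.1) = 36.6/4.10 = 8.9268
Since 8.9268 ≥ 1, the system is UNSTABLE.
Queue grows without bound. Need μ > λ = 36.6.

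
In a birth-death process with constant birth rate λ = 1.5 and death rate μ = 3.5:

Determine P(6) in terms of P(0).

For constant rates: P(n)/P(0) = (λ/μ)^n
P(6)/P(0) = (1.5/3.5)^6 = 0.42857^6 = 0.006196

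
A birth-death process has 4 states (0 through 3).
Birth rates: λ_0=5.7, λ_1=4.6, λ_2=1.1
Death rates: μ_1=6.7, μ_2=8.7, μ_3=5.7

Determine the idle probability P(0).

Ratios P(n)/P(0) = (λ₀···λₙ₋₁)/(μ₁···μₙ):
P(1)/P(0) = (5.7)/(6.7) = 0.85075
P(2)/P(0) = (5.7×4.6)/(6.7×8.7) = 0.44982
P(3)/P(0) = (5.7×4.6×1.1)/(6.7×8.7×5.7) = 0.086807

Normalization: ∑ P(n) = 1
P(0) × (1.0000 + 0.85075 + 0.44982 + 0.086807) = 1
P(0) × 2.3874 = 1
P(0) = 1/2.3874 = 0.4189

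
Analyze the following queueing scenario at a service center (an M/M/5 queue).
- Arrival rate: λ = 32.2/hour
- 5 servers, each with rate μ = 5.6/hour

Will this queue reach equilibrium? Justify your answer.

Stability requires ρ = λ/(cμ) < 1
ρ = 32.2/(5 × 5.6) = 32.2/28.00 = 1.1500
Since 1.1500 ≥ 1, the system is UNSTABLE.
Need c > λ/μ = 32.2/5.6 = 5.75.
Minimum servers needed: c = 6.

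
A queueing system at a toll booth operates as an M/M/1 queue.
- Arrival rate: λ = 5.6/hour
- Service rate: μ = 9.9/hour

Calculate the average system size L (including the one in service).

ρ = λ/μ = 5.6/9.9 = 0.5657
For M/M/1: L = λ/(μ-λ)
L = 5.6/(9.9-5.6) = 5.6/4.30
L = 1.3023 vehicles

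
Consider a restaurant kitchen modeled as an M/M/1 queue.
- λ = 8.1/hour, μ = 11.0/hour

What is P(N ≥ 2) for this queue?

ρ = λ/μ = 8.1/11.0 = 0.73636
P(N ≥ n) = ρⁿ
P(N ≥ 2) = 0.73636^2
P(N ≥ 2) = 0.5422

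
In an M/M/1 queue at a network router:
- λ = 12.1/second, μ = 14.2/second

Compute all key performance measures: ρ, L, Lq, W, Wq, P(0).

Step 1: ρ = λ/μ = 12.1/14.2 = 0.8521
Step 2: L = λ/(μ-λ) = 12.1/2.10 = 5.7619
Step 3: Lq = λ²/(μ(μ-λ)) = 146.41/(14.2×2.10) = 4.9098
Step 4: W = 1/(μ-λ) = 1/2.10 = 0.47619
Step 5: Wq = λ/(μ(μ-λ)) = 12.1/(14.2×2.10) = 0.4058
Step 6: P(0) = 1-ρ = 0.1479
Verify: L = λW = 12.1×0.47619 = 5.7619 ✔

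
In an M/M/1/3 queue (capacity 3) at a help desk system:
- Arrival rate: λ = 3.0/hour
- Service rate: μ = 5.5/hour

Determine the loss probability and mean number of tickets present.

ρ = λ/μ = 3.0/5.5 = 0.54545
P₀ = (1-ρ)/(1-ρ^(K+1)) = (1-0.54545)/(1-0.54545^4) = 0.4546/0.9115 = 0.4987
P_K = P₀×ρ^K = 0.49869 × 0.54545^3 = 0.49869 × 0.16228 = 0.08093
Blocking probability P_3 = 0.08093 (8.09%)
L = ρ[1 - (K+1)ρ^K + Kρ^(K+1)] / [(1-ρ)(1-ρ^(K+1))]
L = 0.54545 × (1 - 4×0.16228 + 3×0.088516) / ((1 - 0.54545) × (1 - 0.088516)) = 0.8115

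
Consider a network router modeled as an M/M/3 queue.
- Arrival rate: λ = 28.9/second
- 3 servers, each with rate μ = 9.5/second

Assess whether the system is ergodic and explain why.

Stability requires ρ = λ/(cμ) < 1
ρ = 28.9/(3 × 9.5) = 28.9/28.50 = 1.0140
Since 1.0140 ≥ 1, the system is UNSTABLE.
Need c > λ/μ = 28.9/9.5 = 3.04.
Minimum servers needed: c = 4.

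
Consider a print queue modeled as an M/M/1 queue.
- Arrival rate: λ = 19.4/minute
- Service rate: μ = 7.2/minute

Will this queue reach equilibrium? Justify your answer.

Stability requires ρ = λ/(cμ) < 1
ρ = 19.4/(1 × 7.2) = 19.4/7.20 = 2.6944
Since 2.6944 ≥ 1, the system is UNSTABLE.
Queue grows without bound. Need μ > λ = 19.4.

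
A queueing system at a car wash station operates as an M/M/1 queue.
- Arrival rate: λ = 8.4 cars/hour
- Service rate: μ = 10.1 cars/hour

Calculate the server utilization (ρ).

Server utilization: ρ = λ/μ
ρ = 8.4/10.1 = 0.8317
The server is busy 83.17% of the time.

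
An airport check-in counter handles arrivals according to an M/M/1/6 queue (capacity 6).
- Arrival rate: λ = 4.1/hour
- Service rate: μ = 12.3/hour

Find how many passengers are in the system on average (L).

ρ = λ/μ = 4.1/12.3 = 0.33333
P₀ = (1-ρ)/(1-ρ^(K+1)) = (1-0.33333)/(1-0.33333^7) = 0.6667/0.9995 = 0.6670
P_K = P₀×ρ^K = 0.66697 × 0.33333^6 = 0.66697 × 0.0013717 = 0.0009149
L = ρ[1 - (K+1)ρ^K + Kρ^(K+1)] / [(1-ρ)(1-ρ^(K+1))]
L = 0.33333 × (1 - 7×0.001372 + 6×0.0004572) / ((1 - 0.33333) × (1 - 0.0004572)) = 0.4968 passengers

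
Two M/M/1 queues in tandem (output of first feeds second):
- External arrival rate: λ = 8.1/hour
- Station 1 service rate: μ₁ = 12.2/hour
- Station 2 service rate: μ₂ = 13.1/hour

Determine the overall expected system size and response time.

By Jackson's theorem, each station behaves as independent M/M/1.
Station 1: ρ₁ = 8.1/12.2 = 0.6639, L₁ = ρ₁/(1-ρ₁) = λ/(μ₁-λ) = 8.1/4.10 = 1.9756
Station 2: ρ₂ = 8.1/13.1 = 0.6183, L₂ = ρ₂/(1-ρ₂) = λ/(μ₂-λ) = 8.1/5.00 = 1.6200
Total: L = L₁ + L₂ = 1.9756 + 1.6200 = 3.5956
W = L/λ = 3.5956/8.1 = 0.4439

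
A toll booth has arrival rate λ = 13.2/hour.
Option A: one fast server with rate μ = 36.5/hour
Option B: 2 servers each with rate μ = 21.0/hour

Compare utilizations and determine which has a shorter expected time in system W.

Option A: single server μ = 36.5 (M/M/1)
  ρ_A = 13.2/36.5 = 0.3616
  W_A = 1/(μ-λ) = 1/(36.5-13.2) = 1/23.30 = 0.04292

Option B: 2 servers μ = 21.0 (M/M/2)
  ρ_B = λ/(cμ) = 13.2/(2×21.0) = 0.3143
  Offered load a = λ/μ = cρ = 13.2/21.0 = 0.6286
  P₀ = [ Σₙ₌₀^1 aⁿ/n! + a^2/(2!(1-ρ)) ]⁻¹
  Σ = a^0/0! + a^1/1! = 1.0000 + 0.6286 = 1.6286
  a^2/(2!(1-ρ)) = 0.3951/(2 × 0.6857) = 0.2881
  P₀ = 1/(1.6286 + 0.2881) = 0.5217
  Lq = P₀·a^2·ρ / (2!(1-ρ)²) = 0.5217 × 0.3951 × 0.3143 / (2 × 0.4702) = 0.06889
  Wq_B = Lq/λ = 0.06889/13.2 = 0.005219
  W_B = Wq_B + 1/μ = 0.005219 + 0.04762 = 0.05284

Since W_A = 0.04292 < W_B = 0.05284, Option A (single fast server) has the shorter time in system.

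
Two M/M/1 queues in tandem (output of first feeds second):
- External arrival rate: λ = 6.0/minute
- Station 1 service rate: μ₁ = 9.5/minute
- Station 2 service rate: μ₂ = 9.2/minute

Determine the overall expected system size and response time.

By Jackson's theorem, each station behaves as independent M/M/1.
Station 1: ρ₁ = 6.0/9.5 = 0.6316, L₁ = ρ₁/(1-ρ₁) = λ/(μ₁-λ) = 6.0/3.50 = 1.7143
Station 2: ρ₂ = 6.0/9.2 = 0.6522, L₂ = ρ₂/(1-ρ₂) = λ/(μ₂-λ) = 6.0/3.20 = 1.8750
Total: L = L₁ + L₂ = 1.7143 + 1.8750 = 3.5893
W = L/λ = 3.5893/6.0 = 0.5982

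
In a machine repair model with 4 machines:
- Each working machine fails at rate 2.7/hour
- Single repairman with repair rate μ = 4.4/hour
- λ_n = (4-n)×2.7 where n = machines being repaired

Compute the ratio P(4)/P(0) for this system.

P(4)/P(0) = ∏_{i=0}^{4-1} λ_i/μ_{i+1}
= (4-0)×2.7/4.4 × (4-1)×2.7/4.4 × (4-2)×2.7/4.4 × (4-3)×2.7/4.4
= 3.4030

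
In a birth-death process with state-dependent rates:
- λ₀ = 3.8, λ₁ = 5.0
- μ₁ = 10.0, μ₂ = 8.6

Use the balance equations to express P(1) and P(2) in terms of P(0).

Balance equations:
State 0: λ₀P₀ = μ₁P₁ → P₁ = (λ₀/μ₁)P₀ = (3.8/10.0)P₀ = 0.3800P₀
State 1: P₂ = (λ₀λ₁)/(μ₁μ₂)P₀ = (3.8×5.0)/(10.0×8.6)P₀ = 0.2209P₀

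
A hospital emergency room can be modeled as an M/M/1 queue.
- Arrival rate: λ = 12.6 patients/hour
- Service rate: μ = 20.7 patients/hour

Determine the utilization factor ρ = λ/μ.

Server utilization: ρ = λ/μ
ρ = 12.6/20.7 = 0.6087
The server is busy 60.87% of the time.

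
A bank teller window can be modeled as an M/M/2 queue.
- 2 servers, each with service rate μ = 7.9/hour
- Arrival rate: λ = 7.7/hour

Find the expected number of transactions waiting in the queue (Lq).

Traffic intensity: ρ = λ/(cμ) = 7.7/(2×7.9) = 0.4873
Since ρ = 0.4873 < 1, system is stable.
Offered load a = λ/μ = cρ = 7.7/7.9 = 0.9747
P₀ = [ Σₙ₌₀^1 aⁿ/n! + a^2/(2!(1-ρ)) ]⁻¹
Σ = a^0/0! + a^1/1! = 1.0000 + 0.9747 = 1.9747
a^2/(2!(1-ρ)) = 0.950008/(2 × 0.512658) = 0.9266
P₀ = 1/(1.9747 + 0.9266) = 0.3447
Lq = P₀·a^2·ρ / (2!(1-ρ)²) = 0.3447 × 0.9500 × 0.4873 / (2 × 0.2628) = 0.3036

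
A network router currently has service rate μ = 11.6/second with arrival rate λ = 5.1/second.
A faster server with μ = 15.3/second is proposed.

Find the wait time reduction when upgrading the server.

System 1: ρ₁ = 5.1/11.6 = 0.4397, W₁ = 1/(11.6-5.1) = 0.153846
System 2: ρ₂ = 5.1/15.3 = 0.3333, W₂ = 1/(15.3-5.1) = 0.0980392
Improvement: (W₁-W₂)/W₁ = (0.153846-0.0980392)/0.153846 = 36.27%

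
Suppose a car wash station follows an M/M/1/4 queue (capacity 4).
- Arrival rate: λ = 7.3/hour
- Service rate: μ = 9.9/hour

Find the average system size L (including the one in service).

ρ = λ/μ = 7.3/9.9 = 0.73737
P₀ = (1-ρ)/(1-ρ^(K+1)) = (1-0.73737)/(1-0.73737^5) = 0.2626/0.7820 = 0.3358
P_K = P₀×ρ^K = 0.33584 × 0.73737^4 = 0.33584 × 0.29563 = 0.09928
L = ρ[1 - (K+1)ρ^K + Kρ^(K+1)] / [(1-ρ)(1-ρ^(K+1))]
L = 0.73737 × (1 - 5×0.29563 + 4×0.21799) / ((1 - 0.73737) × (1 - 0.21799)) = 1.4139 cars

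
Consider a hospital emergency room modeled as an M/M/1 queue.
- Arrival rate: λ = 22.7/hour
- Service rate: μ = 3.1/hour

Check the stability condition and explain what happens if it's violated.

Stability requires ρ = λ/(cμ) < 1
ρ = 22.7/(1 × 3.1) = 22.7/3.10 = 7.3226
Since 7.3226 ≥ 1, the system is UNSTABLE.
Queue grows without bound. Need μ > λ = 22.7.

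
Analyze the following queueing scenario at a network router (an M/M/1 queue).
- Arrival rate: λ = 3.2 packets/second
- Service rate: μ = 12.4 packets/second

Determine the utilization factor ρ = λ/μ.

Server utilization: ρ = λ/μ
ρ = 3.2/12.4 = 0.2581
The server is busy 25.81% of the time.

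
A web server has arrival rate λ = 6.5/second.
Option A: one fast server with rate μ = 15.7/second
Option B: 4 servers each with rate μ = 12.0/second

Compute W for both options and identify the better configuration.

Option A: single server μ = 15.7 (M/M/1)
  ρ_A = 6.5/15.7 = 0.4140
  W_A = 1/(μ-λ) = 1/(15.7-6.5) = 1/9.20 = 0.1087

Option B: 4 servers μ = 12.0 (M/M/4)
  ρ_B = λ/(cμ) = 6.5/(4×12.0) = 0.1354
  Offered load a = λ/μ = cρ = 6.5/12.0 = 0.5417
  P₀ = [ Σₙ₌₀^3 aⁿ/n! + a^4/(4!(1-ρ)) ]⁻¹
  Σ = a^0/0! + a^1/1! + a^2/2! + a^3/3! = 1.0000 + 0.5417 + 0.1467 + 0.02649 = 1.7149
  a^4/(4!(1-ρ)) = 0.08609/(24 × 0.8646) = 0.004149
  P₀ = 1/(1.7149 + 0.004149) = 0.5817
  Lq = P₀·a^4·ρ / (4!(1-ρ)²) = 0.5817 × 0.08609 × 0.1354 / (24 × 0.7475) = 0.0003780
  Wq_B = Lq/λ = 0.0003780/6.5 = 0.00005815
  W_B = Wq_B + 1/μ = 0.00005815 + 0.08333 = 0.08339

Since W_B = 0.08339 < W_A = 0.1087, Option B (multiple servers) has the shorter time in system.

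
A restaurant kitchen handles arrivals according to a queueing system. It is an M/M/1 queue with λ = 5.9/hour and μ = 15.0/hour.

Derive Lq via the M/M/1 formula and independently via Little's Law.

Method 1 (direct): Lq = λ²/(μ(μ-λ)) = 34.81/(15.0 × 9.10) = 0.2550

Method 2 (Little's Law):
W = 1/(μ-λ) = 1/9.10 = 0.10989
Wq = W - 1/μ = 0.10989 - 0.066667 = 0.04322
Lq = λWq = 5.9 × 0.04322 = 0.2550 ✔ (matches Method 1)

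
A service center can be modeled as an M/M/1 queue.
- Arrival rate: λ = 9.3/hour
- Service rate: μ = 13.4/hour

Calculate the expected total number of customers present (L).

ρ = λ/μ = 9.3/13.4 = 0.6940
For M/M/1: L = λ/(μ-λ)
L = 9.3/(13.4-9.3) = 9.3/4.10
L = 2.2683 customers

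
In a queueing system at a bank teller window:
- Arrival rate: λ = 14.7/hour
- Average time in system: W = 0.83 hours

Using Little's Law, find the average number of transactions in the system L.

Little's Law: L = λW
L = 14.7 × 0.83 = 12.2010 transactions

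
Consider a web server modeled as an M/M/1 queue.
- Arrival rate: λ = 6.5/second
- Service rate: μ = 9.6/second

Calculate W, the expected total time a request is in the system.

First, compute utilization: ρ = λ/μ = 6.5/9.6 = 0.6771
For M/M/1: W = 1/(μ-λ)
W = 1/(9.6-6.5) = 1/3.10
W = 0.3226 seconds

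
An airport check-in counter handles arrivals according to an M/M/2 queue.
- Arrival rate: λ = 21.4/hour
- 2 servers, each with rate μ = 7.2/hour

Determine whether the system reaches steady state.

Stability requires ρ = λ/(cμ) < 1
ρ = 21.4/(2 × 7.2) = 21.4/14.40 = 1.4861
Since 1.4861 ≥ 1, the system is UNSTABLE.
Need c > λ/μ = 21.4/7.2 = 2.97.
Minimum servers needed: c = 3.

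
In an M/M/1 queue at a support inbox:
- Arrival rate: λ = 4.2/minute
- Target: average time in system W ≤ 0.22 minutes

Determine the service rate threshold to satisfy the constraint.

For M/M/1: W = 1/(μ-λ)
Need W ≤ 0.22, so 1/(μ-λ) ≤ 0.22
μ - λ ≥ 1/0.22 = 4.5455
μ ≥ 4.2 + 4.5455 = 8.7455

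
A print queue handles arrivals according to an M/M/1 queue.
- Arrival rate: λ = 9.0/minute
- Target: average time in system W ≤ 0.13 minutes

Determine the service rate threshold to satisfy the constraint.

For M/M/1: W = 1/(μ-λ)
Need W ≤ 0.13, so 1/(μ-λ) ≤ 0.13
μ - λ ≥ 1/0.13 = 7.6923
μ ≥ 9.0 + 7.6923 = 16.6923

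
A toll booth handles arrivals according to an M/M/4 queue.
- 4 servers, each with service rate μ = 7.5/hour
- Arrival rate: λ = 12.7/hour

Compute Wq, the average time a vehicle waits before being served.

Traffic intensity: ρ = λ/(cμ) = 12.7/(4×7.5) = 0.4233
Since ρ = 0.4233 < 1, system is stable.
Offered load a = λ/μ = cρ = 12.7/7.5 = 1.6933
P₀ = [ Σₙ₌₀^3 aⁿ/n! + a^4/(4!(1-ρ)) ]⁻¹
Σ = a^0/0! + a^1/1! + a^2/2! + a^3/3! = 1.00000 + 1.69333 + 1.43369 + 0.809238 = 4.9363
a^4/(4!(1-ρ)) = 8.2219/(24 × 0.57667) = 0.5941
P₀ = 1/(4.9363 + 0.5941) = 0.1808
Lq = P₀·a^4·ρ / (4!(1-ρ)²) = 0.18082 × 8.2219 × 0.42333 / (24 × 0.33254) = 0.07886
Wq = Lq/λ = 0.07886/12.7 = 0.006209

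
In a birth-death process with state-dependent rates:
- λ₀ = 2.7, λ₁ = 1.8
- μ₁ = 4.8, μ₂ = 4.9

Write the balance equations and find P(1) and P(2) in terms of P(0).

Balance equations:
State 0: λ₀P₀ = μ₁P₁ → P₁ = (λ₀/μ₁)P₀ = (2.7/4.8)P₀ = 0.5625P₀
State 1: P₂ = (λ₀λ₁)/(μ₁μ₂)P₀ = (2.7×1.8)/(4.8×4.9)P₀ = 0.2066P₀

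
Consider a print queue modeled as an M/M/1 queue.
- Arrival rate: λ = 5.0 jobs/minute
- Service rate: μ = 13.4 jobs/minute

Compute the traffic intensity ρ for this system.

Server utilization: ρ = λ/μ
ρ = 5.0/13.4 = 0.3731
The server is busy 37.31% of the time.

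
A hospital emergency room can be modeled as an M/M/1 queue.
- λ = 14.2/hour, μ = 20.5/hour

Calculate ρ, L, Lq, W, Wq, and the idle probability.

Step 1: ρ = λ/μ = 14.2/20.5 = 0.6927
Step 2: L = λ/(μ-λ) = 14.2/6.30 = 2.2540
Step 3: Lq = λ²/(μ(μ-λ)) = 201.64/(20.5×6.30) = 1.5613
Step 4: W = 1/(μ-λ) = 1/6.30 = 0.15873
Step 5: Wq = λ/(μ(μ-λ)) = 14.2/(20.5×6.30) = 0.1099
Step 6: P(0) = 1-ρ = 0.3073
Verify: L = λW = 14.2×0.15873 = 2.2540 ✔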